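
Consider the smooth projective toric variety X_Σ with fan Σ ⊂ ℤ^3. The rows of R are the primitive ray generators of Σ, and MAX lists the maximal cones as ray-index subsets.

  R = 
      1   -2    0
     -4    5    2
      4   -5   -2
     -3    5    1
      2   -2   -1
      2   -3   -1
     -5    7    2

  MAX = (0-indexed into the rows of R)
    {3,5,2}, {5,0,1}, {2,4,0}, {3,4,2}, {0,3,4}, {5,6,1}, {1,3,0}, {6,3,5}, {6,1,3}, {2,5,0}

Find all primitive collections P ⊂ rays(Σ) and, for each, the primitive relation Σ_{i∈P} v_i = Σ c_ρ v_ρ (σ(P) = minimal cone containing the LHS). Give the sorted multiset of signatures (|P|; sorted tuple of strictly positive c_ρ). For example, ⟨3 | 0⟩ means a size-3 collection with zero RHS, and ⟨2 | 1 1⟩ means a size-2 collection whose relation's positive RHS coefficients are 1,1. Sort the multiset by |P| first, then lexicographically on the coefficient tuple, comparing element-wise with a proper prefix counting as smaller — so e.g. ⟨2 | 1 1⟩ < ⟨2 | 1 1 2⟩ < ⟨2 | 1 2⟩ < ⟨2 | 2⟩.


Primitive collections (9):

  • {1,2}:  v_{1} + v_{2} = 0  ⟹  sig = ⟨2 | 0⟩
  • {0,6}:  v_{0} + v_{6} = v_{1}  ⟹  sig = ⟨2 | 1⟩
  • {4,5}:  v_{4} + v_{5} = v_{2}  ⟹  sig = ⟨2 | 1⟩
  • {4,6}:  v_{4} + v_{6} = v_{3}  ⟹  sig = ⟨2 | 1⟩
  • {1,4}:  v_{1} + v_{4} = v_{0} + v_{3}  ⟹  sig = ⟨2 | 1 1⟩
  • {2,6}:  v_{2} + v_{6} = v_{3} + v_{5}  ⟹  sig = ⟨2 | 1 1⟩
  • {0,3,5}:  v_{0} + v_{3} + v_{5} = 0  ⟹  sig = ⟨3 | 0⟩
  • {0,2,3}:  v_{0} + v_{2} + v_{3} = v_{4}  ⟹  sig = ⟨3 | 1⟩
  • {1,3,5}:  v_{1} + v_{3} + v_{5} = v_{6}  ⟹  sig = ⟨3 | 1⟩

so the primitive-relation signature multiset is
{ ⟨2 | 0⟩,  ⟨2 | 1⟩ ×3,  ⟨2 | 1 1⟩ ×2,  ⟨3 | 0⟩,  ⟨3 | 1⟩ ×2 }


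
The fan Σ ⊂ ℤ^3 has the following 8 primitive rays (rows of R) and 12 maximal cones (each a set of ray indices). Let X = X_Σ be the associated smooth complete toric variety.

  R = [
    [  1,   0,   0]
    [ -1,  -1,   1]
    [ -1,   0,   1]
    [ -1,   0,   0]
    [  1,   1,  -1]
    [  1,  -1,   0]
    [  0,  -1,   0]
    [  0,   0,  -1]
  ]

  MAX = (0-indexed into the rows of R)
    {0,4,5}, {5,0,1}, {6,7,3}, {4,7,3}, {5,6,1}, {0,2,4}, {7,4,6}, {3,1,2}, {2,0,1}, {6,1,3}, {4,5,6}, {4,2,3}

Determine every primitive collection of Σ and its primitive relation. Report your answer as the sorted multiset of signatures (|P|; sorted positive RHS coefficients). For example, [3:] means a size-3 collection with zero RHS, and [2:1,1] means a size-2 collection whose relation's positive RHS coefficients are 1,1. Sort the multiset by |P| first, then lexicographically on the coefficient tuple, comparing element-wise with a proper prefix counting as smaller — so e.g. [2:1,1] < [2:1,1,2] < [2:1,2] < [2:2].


11 collections generate NE(X_Σ); each relation:

  • {0,3}:  v_{0} + v_{3} = 0  ⟹  sig = [2:]
  • {1,4}:  v_{1} + v_{4} = 0  ⟹  sig = [2:]
  • {0,6}:  v_{0} + v_{6} = v_{5}  ⟹  sig = [2:1]
  • {2,6}:  v_{2} + v_{6} = v_{1}  ⟹  sig = [2:1]
  • {2,7}:  v_{2} + v_{7} = v_{3}  ⟹  sig = [2:1]
  • {3,5}:  v_{3} + v_{5} = v_{6}  ⟹  sig = [2:1]
  • {0,7}:  v_{0} + v_{7} = v_{4} + v_{6}  ⟹  sig = [2:1,1]
  • {1,7}:  v_{1} + v_{7} = v_{3} + v_{6}  ⟹  sig = [2:1,1]
  • {2,5}:  v_{2} + v_{5} = v_{0} + v_{1}  ⟹  sig = [2:1,1]
  • {5,7}:  v_{5} + v_{7} = v_{4} + 2·v_{6}  ⟹  sig = [2:1,2]
  • {3,4,6}:  v_{3} + v_{4} + v_{6} = v_{7}  ⟹  sig = [3:1]

Sorted signature multiset PRS(X):
[[2:], [2:], [2:1], [2:1], [2:1], [2:1], [2:1,1], [2:1,1], [2:1,1], [2:1,2], [3:1]]


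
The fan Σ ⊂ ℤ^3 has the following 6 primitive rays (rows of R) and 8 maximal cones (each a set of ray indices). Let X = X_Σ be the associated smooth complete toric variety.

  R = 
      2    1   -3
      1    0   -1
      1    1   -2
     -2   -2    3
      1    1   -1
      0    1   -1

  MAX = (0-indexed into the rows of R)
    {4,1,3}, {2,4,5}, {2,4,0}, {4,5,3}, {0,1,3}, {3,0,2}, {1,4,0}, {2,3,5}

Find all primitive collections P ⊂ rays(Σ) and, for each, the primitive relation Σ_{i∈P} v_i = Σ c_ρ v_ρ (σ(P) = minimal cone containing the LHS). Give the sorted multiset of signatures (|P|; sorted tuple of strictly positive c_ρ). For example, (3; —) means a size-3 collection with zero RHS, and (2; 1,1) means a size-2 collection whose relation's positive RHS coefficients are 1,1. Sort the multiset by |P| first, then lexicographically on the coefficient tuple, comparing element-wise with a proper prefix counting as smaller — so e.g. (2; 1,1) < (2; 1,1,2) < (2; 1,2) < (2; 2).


5 collections generate NE(X_Σ); each relation:

  P={1,2}:  v_{1} + v_{2} = v_{0}  so sig = (2; 1)
  P={1,5}:  v_{1} + v_{5} = v_{2}  so sig = (2; 1)
  P={0,5}:  v_{0} + v_{5} = 2·v_{2}  so sig = (2; 2)
  P={2,3,4}:  v_{2} + v_{3} + v_{4} = 0  so sig = (3; —)
  P={0,3,4}:  v_{0} + v_{3} + v_{4} = v_{1}  so sig = (3; 1)

so the primitive-relation signature multiset is
{ (2; 1) ×2,  (2; 2),  (3; —),  (3; 1) }


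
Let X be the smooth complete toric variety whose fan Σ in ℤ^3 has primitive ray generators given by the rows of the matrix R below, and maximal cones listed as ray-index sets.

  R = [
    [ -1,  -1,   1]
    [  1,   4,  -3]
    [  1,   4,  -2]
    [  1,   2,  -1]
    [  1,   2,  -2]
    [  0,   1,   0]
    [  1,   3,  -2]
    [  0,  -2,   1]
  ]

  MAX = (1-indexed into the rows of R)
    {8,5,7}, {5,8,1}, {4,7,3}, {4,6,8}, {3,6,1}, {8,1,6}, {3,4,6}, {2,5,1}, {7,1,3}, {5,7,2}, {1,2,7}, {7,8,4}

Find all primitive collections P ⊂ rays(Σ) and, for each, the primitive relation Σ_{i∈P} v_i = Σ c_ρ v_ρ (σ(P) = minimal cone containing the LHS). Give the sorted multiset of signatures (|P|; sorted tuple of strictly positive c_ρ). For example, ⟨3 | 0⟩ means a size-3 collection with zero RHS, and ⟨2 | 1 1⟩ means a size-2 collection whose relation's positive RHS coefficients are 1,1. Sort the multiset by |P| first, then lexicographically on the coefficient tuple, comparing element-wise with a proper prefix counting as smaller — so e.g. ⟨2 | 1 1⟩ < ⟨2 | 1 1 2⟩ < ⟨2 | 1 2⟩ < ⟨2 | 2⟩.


|primitive collections| = 12. Relations:

  P = {1,4}:  v_{1} + v_{4} = v_{6}  so sig = ⟨2 | 1⟩
  P = {2,8}:  v_{2} + v_{8} = v_{5}  so sig = ⟨2 | 1⟩
  P = {3,8}:  v_{3} + v_{8} = v_{4}  so sig = ⟨2 | 1⟩
  P = {5,6}:  v_{5} + v_{6} = v_{7}  so sig = ⟨2 | 1⟩
  P = {6,7}:  v_{6} + v_{7} = v_{3}  so sig = ⟨2 | 1⟩
  P = {2,6}:  v_{2} + v_{6} = v_{1} + 2·v_{7}  so sig = ⟨2 | 1 2⟩
  P = {4,5}:  v_{4} + v_{5} = 2·v_{7} + v_{8}  so sig = ⟨2 | 1 2⟩
  P = {2,3}:  v_{2} + v_{3} = v_{1} + 3·v_{7}  so sig = ⟨2 | 1 3⟩
  P = {2,4}:  v_{2} + v_{4} = 2·v_{7}  so sig = ⟨2 | 2⟩
  P = {3,5}:  v_{3} + v_{5} = 2·v_{7}  so sig = ⟨2 | 2⟩
  P = {1,7,8}:  v_{1} + v_{7} + v_{8} = 0  so sig = ⟨3 | 0⟩
  P = {1,5,7}:  v_{1} + v_{5} + v_{7} = v_{2}  so sig = ⟨3 | 1⟩

Hence PRS(X_Σ) =
    |P|=2: 10 collections, coeffs (1), (1), (1), (1), (1), (1,2), (1,2), (1,3), (2), (2)
    |P|=3: 2 collections, coeffs (), (1)


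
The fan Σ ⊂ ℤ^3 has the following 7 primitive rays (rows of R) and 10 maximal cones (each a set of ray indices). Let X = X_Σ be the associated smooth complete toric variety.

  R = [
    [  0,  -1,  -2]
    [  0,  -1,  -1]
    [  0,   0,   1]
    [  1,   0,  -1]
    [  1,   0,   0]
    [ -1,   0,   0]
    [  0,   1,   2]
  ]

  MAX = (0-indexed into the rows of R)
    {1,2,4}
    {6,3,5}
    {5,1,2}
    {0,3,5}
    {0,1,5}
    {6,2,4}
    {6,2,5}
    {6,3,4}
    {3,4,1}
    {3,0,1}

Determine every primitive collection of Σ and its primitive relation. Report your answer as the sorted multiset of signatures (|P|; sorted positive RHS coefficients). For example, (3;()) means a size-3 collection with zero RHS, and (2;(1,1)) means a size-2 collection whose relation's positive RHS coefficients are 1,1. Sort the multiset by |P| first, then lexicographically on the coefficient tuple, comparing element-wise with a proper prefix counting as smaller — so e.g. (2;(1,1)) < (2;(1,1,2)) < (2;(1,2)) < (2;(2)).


Minimal non-faces — 7 found among 7 rays, 10 max cones:

  {0,6}:  v_{0} + v_{6} = 0  so sig = (2;())
  {4,5}:  v_{4} + v_{5} = 0  so sig = (2;())
  {0,2}:  v_{0} + v_{2} = v_{1}  so sig = (2;(1))
  {1,6}:  v_{1} + v_{6} = v_{2}  so sig = (2;(1))
  {2,3}:  v_{2} + v_{3} = v_{4}  so sig = (2;(1))
  {0,4}:  v_{0} + v_{4} = v_{1} + v_{3}  so sig = (2;(1,1))
  {1,3,5}:  v_{1} + v_{3} + v_{5} = v_{0}  so sig = (3;(1))

so the primitive-relation signature multiset is
    |P|=2: 6 collections, coeffs (), (), (1), (1), (1), (1,1)
    |P|=3: 1 collection, coeffs (1)


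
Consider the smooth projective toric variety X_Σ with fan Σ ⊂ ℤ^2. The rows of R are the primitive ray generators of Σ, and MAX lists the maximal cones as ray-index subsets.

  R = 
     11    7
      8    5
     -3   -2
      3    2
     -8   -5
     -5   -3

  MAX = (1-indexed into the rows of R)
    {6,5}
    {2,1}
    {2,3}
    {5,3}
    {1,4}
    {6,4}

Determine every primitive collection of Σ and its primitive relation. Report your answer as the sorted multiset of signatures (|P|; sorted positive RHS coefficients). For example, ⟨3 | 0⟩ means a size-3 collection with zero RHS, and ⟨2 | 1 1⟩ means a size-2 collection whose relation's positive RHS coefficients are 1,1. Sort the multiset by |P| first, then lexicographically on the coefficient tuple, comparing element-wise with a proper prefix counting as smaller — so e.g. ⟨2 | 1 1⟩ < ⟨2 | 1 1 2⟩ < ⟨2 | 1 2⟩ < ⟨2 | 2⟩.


9 minimal non-faces of Δ(Σ) (on 6 rays):

  P = {2,5}:  v_{2} + v_{5} = 0 — sig = ⟨2 | 0⟩
  P = {3,4}:  v_{3} + v_{4} = 0 — sig = ⟨2 | 0⟩
  P = {1,3}:  v_{1} + v_{3} = v_{2} — sig = ⟨2 | 1⟩
  P = {1,5}:  v_{1} + v_{5} = v_{4} — sig = ⟨2 | 1⟩
  P = {2,4}:  v_{2} + v_{4} = v_{1} — sig = ⟨2 | 1⟩
  P = {2,6}:  v_{2} + v_{6} = v_{4} — sig = ⟨2 | 1⟩
  P = {3,6}:  v_{3} + v_{6} = v_{5} — sig = ⟨2 | 1⟩
  P = {4,5}:  v_{4} + v_{5} = v_{6} — sig = ⟨2 | 1⟩
  P = {1,6}:  v_{1} + v_{6} = 2·v_{4} — sig = ⟨2 | 2⟩

Signatures (|P|; sorted positive RHS coefficients), sorted:
{ ⟨2 | 0⟩ ×2,  ⟨2 | 1⟩ ×6,  ⟨2 | 2⟩ }


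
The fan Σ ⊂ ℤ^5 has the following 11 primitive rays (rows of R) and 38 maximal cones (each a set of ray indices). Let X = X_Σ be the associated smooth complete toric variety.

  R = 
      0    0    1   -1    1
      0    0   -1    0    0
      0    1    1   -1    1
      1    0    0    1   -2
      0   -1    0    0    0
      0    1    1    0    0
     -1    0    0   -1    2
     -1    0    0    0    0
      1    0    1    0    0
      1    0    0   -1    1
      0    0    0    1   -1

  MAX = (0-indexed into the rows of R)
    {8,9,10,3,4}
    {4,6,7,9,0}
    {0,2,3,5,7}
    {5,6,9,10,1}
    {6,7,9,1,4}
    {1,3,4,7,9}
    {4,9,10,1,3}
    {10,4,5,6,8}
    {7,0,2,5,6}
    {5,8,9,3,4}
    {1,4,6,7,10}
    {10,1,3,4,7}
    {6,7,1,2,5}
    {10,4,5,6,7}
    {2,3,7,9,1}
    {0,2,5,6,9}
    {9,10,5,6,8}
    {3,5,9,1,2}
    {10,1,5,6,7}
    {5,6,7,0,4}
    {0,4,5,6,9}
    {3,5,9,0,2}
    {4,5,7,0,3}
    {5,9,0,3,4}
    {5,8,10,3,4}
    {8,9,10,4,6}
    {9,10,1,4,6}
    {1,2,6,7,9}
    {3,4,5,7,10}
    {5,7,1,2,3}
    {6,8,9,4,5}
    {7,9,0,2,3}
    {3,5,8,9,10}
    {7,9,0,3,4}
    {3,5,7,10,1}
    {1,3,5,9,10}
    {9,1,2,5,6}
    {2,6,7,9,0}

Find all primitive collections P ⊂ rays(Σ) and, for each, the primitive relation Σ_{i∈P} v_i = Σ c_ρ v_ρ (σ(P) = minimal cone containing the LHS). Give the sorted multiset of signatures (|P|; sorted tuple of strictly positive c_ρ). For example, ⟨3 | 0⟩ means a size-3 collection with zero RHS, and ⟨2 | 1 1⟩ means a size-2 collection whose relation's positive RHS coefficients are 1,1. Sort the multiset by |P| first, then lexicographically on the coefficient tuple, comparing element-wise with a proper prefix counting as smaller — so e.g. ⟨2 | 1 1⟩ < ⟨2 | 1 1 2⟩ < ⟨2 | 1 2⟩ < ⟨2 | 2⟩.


13 collections generate NE(X_Σ); each relation:

  {3,6}:  v_{3} + v_{6} = 0  ⟹  sig = ⟨2 | 0⟩
  {2,4}:  v_{2} + v_{4} = v_{0}  ⟹  sig = ⟨2 | 1⟩
  {2,10}:  v_{2} + v_{10} = v_{5}  ⟹  sig = ⟨2 | 1⟩
  {0,1}:  v_{0} + v_{1} = v_{7} + v_{9}  ⟹  sig = ⟨2 | 1 1⟩
  {0,10}:  v_{0} + v_{10} = v_{4} + v_{5}  ⟹  sig = ⟨2 | 1 1⟩
  {1,8}:  v_{1} + v_{8} = v_{9} + v_{10}  ⟹  sig = ⟨2 | 1 1⟩
  {7,8}:  v_{7} + v_{8} = v_{4} + v_{5}  ⟹  sig = ⟨2 | 1 1⟩
  {2,8}:  v_{2} + v_{8} = v_{4} + 2·v_{5} + v_{9}  ⟹  sig = ⟨2 | 1 1 2⟩
  {0,8}:  v_{0} + v_{8} = 2·v_{4} + 2·v_{5} + v_{9}  ⟹  sig = ⟨2 | 1 2 2⟩
  {1,4,5}:  v_{1} + v_{4} + v_{5} = 0  ⟹  sig = ⟨3 | 0⟩
  {7,9,10}:  v_{7} + v_{9} + v_{10} = 0  ⟹  sig = ⟨3 | 0⟩
  {5,7,9}:  v_{5} + v_{7} + v_{9} = v_{2}  ⟹  sig = ⟨3 | 1⟩
  {4,5,9,10}:  v_{4} + v_{5} + v_{9} + v_{10} = v_{8}  ⟹  sig = ⟨4 | 1⟩

Sorted signature multiset PRS(X):
[⟨2 | 0⟩, ⟨2 | 1⟩, ⟨2 | 1⟩, ⟨2 | 1 1⟩, ⟨2 | 1 1⟩, ⟨2 | 1 1⟩, ⟨2 | 1 1⟩, ⟨2 | 1 1 2⟩, ⟨2 | 1 2 2⟩, ⟨3 | 0⟩, ⟨3 | 0⟩, ⟨3 | 1⟩, ⟨4 | 1⟩]


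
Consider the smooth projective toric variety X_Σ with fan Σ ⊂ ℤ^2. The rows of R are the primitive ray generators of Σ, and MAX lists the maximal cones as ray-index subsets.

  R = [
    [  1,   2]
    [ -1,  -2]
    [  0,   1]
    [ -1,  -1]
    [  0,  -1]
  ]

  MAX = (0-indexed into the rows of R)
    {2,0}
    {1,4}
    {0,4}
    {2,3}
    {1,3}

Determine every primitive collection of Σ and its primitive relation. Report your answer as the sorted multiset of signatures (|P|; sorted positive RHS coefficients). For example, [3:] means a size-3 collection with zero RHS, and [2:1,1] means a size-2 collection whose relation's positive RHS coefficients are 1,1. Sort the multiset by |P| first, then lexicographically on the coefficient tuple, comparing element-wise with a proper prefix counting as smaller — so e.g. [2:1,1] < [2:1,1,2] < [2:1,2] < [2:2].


Δ(Σ) — 5 vertices, 5 min non-faces:

  {0,1}:  v_{0} + v_{1} = 0  ⇒ sig = [2:]
  {2,4}:  v_{2} + v_{4} = 0  ⇒ sig = [2:]
  {0,3}:  v_{0} + v_{3} = v_{2}  ⇒ sig = [2:1]
  {1,2}:  v_{1} + v_{2} = v_{3}  ⇒ sig = [2:1]
  {3,4}:  v_{3} + v_{4} = v_{1}  ⇒ sig = [2:1]

Sorted signature multiset PRS(X):
    |P|=2: 5 collections, coeffs (), (), (1), (1), (1)


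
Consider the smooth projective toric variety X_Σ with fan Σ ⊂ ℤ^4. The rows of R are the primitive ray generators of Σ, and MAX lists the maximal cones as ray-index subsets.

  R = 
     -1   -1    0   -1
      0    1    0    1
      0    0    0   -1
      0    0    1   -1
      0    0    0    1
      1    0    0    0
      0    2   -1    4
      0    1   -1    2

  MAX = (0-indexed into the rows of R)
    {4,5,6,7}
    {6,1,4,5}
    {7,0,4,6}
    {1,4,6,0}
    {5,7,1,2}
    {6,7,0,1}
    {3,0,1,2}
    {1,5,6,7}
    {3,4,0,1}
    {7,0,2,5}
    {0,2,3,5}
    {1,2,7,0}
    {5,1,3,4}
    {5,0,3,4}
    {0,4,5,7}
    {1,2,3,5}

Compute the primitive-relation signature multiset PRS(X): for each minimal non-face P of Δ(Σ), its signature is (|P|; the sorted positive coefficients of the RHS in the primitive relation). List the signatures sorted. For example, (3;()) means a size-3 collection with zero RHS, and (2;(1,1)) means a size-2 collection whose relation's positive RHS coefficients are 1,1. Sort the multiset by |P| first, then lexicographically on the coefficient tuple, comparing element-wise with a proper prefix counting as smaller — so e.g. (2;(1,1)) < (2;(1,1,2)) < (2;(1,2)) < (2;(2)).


Σ has 7 primitive collections:

  {2,4}:  v_{2} + v_{4} = 0 ; sig = (2;())
  {3,7}:  v_{3} + v_{7} = v_{1} ; sig = (2;(1))
  {2,6}:  v_{2} + v_{6} = v_{1} + v_{7} ; sig = (2;(1,1))
  {3,6}:  v_{3} + v_{6} = 2·v_{1} + v_{4} ; sig = (2;(1,2))
  {0,1,5}:  v_{0} + v_{1} + v_{5} = 0 ; sig = (3;())
  {1,4,7}:  v_{1} + v_{4} + v_{7} = v_{6} ; sig = (3;(1))
  {0,5,6}:  v_{0} + v_{5} + v_{6} = v_{4} + v_{7} ; sig = (3;(1,1))

so the primitive-relation signature multiset is
[(2;()), (2;(1)), (2;(1,1)), (2;(1,2)), (3;()), (3;(1)), (3;(1,1))]


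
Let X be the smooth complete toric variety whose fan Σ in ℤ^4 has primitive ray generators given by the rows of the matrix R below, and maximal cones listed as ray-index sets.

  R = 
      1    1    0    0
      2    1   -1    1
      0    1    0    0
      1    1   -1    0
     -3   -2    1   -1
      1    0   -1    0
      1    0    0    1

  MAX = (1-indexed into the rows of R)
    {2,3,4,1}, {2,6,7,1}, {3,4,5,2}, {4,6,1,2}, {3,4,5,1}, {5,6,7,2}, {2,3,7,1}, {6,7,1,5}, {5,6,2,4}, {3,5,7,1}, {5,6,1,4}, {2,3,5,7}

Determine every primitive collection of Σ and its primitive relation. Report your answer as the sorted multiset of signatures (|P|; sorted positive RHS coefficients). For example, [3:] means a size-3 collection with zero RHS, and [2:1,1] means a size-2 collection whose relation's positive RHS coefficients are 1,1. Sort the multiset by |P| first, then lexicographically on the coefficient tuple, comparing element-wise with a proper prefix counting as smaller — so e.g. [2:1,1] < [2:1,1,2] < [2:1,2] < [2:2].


Δ(Σ) — 7 vertices, 3 min non-faces:

  {3,6}:  v_{3} + v_{6} = v_{4}  ⟹  sig = [2:1]
  {4,7}:  v_{4} + v_{7} = v_{2}  ⟹  sig = [2:1]
  {1,2,5}:  v_{1} + v_{2} + v_{5} = 0  ⟹  sig = [3:]

Hence PRS(X_Σ) =
    [2:1]
    [2:1]
    [3:]


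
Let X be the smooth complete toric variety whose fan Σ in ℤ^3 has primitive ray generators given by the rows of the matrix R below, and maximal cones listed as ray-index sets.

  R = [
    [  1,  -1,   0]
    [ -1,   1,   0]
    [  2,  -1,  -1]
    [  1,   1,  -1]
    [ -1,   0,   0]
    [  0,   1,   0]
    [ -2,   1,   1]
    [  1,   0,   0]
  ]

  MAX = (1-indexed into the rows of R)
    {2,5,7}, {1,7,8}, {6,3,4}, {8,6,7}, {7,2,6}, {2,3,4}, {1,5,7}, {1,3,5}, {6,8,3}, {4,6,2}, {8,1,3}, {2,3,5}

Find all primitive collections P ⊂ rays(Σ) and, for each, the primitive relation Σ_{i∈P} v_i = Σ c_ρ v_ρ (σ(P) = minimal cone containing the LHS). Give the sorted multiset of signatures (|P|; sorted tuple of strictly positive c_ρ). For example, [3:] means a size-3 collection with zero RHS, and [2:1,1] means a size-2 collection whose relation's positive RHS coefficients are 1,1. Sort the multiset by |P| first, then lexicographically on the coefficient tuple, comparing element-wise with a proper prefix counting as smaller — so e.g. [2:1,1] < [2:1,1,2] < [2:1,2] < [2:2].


11 collections generate NE(X_Σ); each relation:

  P = {1,2}:  v_{1} + v_{2} = 0  ⇒ sig = [2:]
  P = {3,7}:  v_{3} + v_{7} = 0  ⇒ sig = [2:]
  P = {5,8}:  v_{5} + v_{8} = 0  ⇒ sig = [2:]
  P = {1,6}:  v_{1} + v_{6} = v_{8}  ⇒ sig = [2:1]
  P = {2,8}:  v_{2} + v_{8} = v_{6}  ⇒ sig = [2:1]
  P = {5,6}:  v_{5} + v_{6} = v_{2}  ⇒ sig = [2:1]
  P = {1,4}:  v_{1} + v_{4} = v_{3} + v_{6}  ⇒ sig = [2:1,1]
  P = {4,7}:  v_{4} + v_{7} = v_{2} + v_{6}  ⇒ sig = [2:1,1]
  P = {4,5}:  v_{4} + v_{5} = 2·v_{2} + v_{3}  ⇒ sig = [2:1,2]
  P = {4,8}:  v_{4} + v_{8} = v_{3} + 2·v_{6}  ⇒ sig = [2:1,2]
  P = {2,3,6}:  v_{2} + v_{3} + v_{6} = v_{4}  ⇒ sig = [3:1]

Sorted signature multiset PRS(X):
{ [2:] ×3,  [2:1] ×3,  [2:1,1] ×2,  [2:1,2] ×2,  [3:1] }


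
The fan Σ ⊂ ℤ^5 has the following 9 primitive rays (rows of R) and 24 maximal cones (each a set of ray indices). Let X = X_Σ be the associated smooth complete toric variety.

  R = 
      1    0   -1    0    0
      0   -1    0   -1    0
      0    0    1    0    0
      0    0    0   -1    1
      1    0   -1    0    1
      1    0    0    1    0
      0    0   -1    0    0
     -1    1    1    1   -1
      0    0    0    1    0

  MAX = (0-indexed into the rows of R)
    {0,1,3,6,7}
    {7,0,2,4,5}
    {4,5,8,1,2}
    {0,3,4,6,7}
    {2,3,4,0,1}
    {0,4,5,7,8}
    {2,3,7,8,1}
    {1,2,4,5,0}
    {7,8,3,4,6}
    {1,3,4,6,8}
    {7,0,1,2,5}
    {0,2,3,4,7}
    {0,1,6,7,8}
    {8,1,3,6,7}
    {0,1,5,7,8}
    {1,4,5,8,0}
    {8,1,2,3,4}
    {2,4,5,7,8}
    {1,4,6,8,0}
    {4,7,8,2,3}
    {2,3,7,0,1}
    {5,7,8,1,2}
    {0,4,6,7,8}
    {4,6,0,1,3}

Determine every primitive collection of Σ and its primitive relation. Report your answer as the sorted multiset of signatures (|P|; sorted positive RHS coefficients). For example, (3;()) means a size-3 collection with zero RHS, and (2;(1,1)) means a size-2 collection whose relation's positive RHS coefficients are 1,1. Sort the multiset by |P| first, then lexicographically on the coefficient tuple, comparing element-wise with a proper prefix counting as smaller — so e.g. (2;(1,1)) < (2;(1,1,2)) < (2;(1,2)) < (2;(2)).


|primitive collections| = 6. Relations:

  {2,6}:  v_{2} + v_{6} = 0 ; sig = (2;())
  {3,5}:  v_{3} + v_{5} = v_{2} + v_{4} ; sig = (2;(1,1))
  {5,6}:  v_{5} + v_{6} = v_{0} + v_{8} ; sig = (2;(1,1))
  {1,4,7}:  v_{1} + v_{4} + v_{7} = 0 ; sig = (3;())
  {0,2,8}:  v_{0} + v_{2} + v_{8} = v_{5} ; sig = (3;(1))
  {0,3,8}:  v_{0} + v_{3} + v_{8} = v_{4} ; sig = (3;(1))

Signatures (|P|; sorted positive RHS coefficients), sorted:
[(2;()), (2;(1,1)), (2;(1,1)), (3;()), (3;(1)), (3;(1))]


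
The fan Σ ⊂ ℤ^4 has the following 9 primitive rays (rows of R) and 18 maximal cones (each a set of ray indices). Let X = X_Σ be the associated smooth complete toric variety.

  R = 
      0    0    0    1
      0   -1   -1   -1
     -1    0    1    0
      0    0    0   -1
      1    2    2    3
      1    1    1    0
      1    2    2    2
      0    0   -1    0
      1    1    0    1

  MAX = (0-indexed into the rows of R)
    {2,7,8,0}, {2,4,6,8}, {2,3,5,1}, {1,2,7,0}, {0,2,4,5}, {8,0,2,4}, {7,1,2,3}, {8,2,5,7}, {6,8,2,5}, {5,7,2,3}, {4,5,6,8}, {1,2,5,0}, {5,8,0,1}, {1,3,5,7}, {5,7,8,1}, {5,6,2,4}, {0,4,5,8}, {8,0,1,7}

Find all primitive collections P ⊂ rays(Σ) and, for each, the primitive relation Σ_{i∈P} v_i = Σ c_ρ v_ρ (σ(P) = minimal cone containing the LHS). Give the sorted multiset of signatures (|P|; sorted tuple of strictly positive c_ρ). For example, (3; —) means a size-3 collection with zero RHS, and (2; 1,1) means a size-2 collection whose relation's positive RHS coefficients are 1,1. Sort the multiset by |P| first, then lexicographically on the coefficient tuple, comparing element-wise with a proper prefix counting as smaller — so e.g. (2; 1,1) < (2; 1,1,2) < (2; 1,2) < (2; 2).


14 minimal non-faces of Δ(Σ) (on 9 rays):

  P = {0,3}:  v_{0} + v_{3} = 0 ; sig = (2; —)
  P = {0,6}:  v_{0} + v_{6} = v_{4} ; sig = (2; 1)
  P = {3,4}:  v_{3} + v_{4} = v_{6} ; sig = (2; 1)
  P = {1,6}:  v_{1} + v_{6} = v_{0} + v_{5} ; sig = (2; 1,1)
  P = {3,8}:  v_{3} + v_{8} = v_{5} + v_{7} ; sig = (2; 1,1)
  P = {3,6}:  v_{3} + v_{6} = v_{2} + v_{5} + v_{8} ; sig = (2; 1,1,1)
  P = {4,7}:  v_{4} + v_{7} = v_{0} + v_{2} + 2·v_{8} ; sig = (2; 1,1,2)
  P = {1,4}:  v_{1} + v_{4} = 2·v_{0} + v_{5} ; sig = (2; 1,2)
  P = {6,7}:  v_{6} + v_{7} = v_{2} + 2·v_{8} ; sig = (2; 1,2)
  P = {1,2,8}:  v_{1} + v_{2} + v_{8} = 0 ; sig = (3; —)
  P = {0,5,7}:  v_{0} + v_{5} + v_{7} = v_{8} ; sig = (3; 1)
  P = {0,2,5,8}:  v_{0} + v_{2} + v_{5} + v_{8} = v_{6} ; sig = (4; 1)
  P = {1,2,5,7}:  v_{1} + v_{2} + v_{5} + v_{7} = v_{3} ; sig = (4; 1)
  P = {2,4,5,8}:  v_{2} + v_{4} + v_{5} + v_{8} = 2·v_{6} ; sig = (4; 2)

Hence PRS(X_Σ) =
    (2; —)
    (2; 1)
    (2; 1)
    (2; 1,1)
    (2; 1,1)
    (2; 1,1,1)
    (2; 1,1,2)
    (2; 1,2)
    (2; 1,2)
    (3; —)
    (3; 1)
    (4; 1)
    (4; 1)
    (4; 2)


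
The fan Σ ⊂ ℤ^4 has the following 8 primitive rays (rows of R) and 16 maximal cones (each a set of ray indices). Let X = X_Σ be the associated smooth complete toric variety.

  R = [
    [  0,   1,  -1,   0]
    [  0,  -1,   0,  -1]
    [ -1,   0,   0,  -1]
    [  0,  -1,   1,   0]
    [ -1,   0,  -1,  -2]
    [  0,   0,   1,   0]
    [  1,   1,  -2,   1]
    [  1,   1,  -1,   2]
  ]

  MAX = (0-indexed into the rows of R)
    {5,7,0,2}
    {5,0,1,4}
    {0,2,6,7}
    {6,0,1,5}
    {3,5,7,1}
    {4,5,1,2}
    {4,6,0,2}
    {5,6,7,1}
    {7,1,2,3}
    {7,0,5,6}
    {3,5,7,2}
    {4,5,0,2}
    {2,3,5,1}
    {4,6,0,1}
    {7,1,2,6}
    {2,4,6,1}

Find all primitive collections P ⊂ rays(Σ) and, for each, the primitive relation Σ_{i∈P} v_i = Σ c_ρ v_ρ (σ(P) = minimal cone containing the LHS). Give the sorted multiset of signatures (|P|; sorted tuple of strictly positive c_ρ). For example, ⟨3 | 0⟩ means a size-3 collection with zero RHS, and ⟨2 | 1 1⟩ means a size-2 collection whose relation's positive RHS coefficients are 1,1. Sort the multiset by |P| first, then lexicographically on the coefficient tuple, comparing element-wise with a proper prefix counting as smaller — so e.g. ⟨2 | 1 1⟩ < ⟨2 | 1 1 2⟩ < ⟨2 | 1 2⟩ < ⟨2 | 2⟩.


9 collections generate NE(X_Σ); each relation:

  {0,3}:  v_{0} + v_{3} = 0  so sig = ⟨2 | 0⟩
  {3,4}:  v_{3} + v_{4} = v_{1} + v_{2}  so sig = ⟨2 | 1 1⟩
  {3,6}:  v_{3} + v_{6} = v_{1} + v_{7}  so sig = ⟨2 | 1 1⟩
  {4,7}:  v_{4} + v_{7} = v_{2} + v_{6}  so sig = ⟨2 | 1 1⟩
  {0,1,2}:  v_{0} + v_{1} + v_{2} = v_{4}  so sig = ⟨3 | 1⟩
  {0,1,7}:  v_{0} + v_{1} + v_{7} = v_{6}  so sig = ⟨3 | 1⟩
  {2,5,6}:  v_{2} + v_{5} + v_{6} = v_{0}  so sig = ⟨3 | 1⟩
  {4,5,6}:  v_{4} + v_{5} + v_{6} = 2·v_{0} + v_{1}  so sig = ⟨3 | 1 2⟩
  {1,2,5,7}:  v_{1} + v_{2} + v_{5} + v_{7} = 0  so sig = ⟨4 | 0⟩

Signatures (|P|; sorted positive RHS coefficients), sorted:
[⟨2 | 0⟩, ⟨2 | 1 1⟩, ⟨2 | 1 1⟩, ⟨2 | 1 1⟩, ⟨3 | 1⟩, ⟨3 | 1⟩, ⟨3 | 1⟩, ⟨3 | 1 2⟩, ⟨4 | 0⟩]


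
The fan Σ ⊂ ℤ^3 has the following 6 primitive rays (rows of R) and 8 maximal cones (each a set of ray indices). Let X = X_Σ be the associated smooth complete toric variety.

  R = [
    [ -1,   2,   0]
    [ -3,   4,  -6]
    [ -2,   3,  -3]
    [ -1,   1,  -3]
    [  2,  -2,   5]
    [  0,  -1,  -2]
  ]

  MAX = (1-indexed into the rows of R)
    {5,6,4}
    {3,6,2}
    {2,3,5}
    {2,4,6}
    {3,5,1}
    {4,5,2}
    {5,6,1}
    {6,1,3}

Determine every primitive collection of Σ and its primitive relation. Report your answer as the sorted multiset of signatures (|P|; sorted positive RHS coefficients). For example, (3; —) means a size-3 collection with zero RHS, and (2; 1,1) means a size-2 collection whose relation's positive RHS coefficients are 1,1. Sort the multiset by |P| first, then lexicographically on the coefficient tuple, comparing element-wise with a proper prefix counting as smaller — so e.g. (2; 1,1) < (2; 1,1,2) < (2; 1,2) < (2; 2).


The 5 primitive collections of Σ (r=6, n=3):

  • {1,4}:  v_{1} + v_{4} = v_{3}  ⇒ sig = (2; 1)
  • {3,4}:  v_{3} + v_{4} = v_{2}  ⇒ sig = (2; 1)
  • {1,2}:  v_{1} + v_{2} = 2·v_{3}  ⇒ sig = (2; 2)
  • {3,5,6}:  v_{3} + v_{5} + v_{6} = 0  ⇒ sig = (3; —)
  • {2,5,6}:  v_{2} + v_{5} + v_{6} = v_{4}  ⇒ sig = (3; 1)

Hence PRS(X_Σ) =
{ (2; 1) ×2,  (2; 2),  (3; —),  (3; 1) }


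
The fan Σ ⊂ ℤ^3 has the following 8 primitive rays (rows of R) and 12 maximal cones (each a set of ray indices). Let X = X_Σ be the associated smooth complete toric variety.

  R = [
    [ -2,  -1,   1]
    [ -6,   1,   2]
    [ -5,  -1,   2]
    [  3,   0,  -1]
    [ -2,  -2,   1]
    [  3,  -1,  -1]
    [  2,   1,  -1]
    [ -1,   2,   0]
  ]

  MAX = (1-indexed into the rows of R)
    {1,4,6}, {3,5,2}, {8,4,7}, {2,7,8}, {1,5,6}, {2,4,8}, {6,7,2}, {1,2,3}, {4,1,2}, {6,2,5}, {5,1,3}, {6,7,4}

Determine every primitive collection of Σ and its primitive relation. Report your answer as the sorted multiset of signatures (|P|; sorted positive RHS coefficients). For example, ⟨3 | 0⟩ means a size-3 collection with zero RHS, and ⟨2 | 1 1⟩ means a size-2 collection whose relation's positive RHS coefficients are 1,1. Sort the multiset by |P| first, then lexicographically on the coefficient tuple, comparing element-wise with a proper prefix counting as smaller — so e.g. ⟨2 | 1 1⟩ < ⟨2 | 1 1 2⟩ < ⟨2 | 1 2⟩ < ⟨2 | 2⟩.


Δ(Σ) — 8 vertices, 14 min non-faces:

  P={1,7}:  v_{1} + v_{7} = 0  →  sig = ⟨2 | 0⟩
  P={3,4}:  v_{3} + v_{4} = v_{1}  →  sig = ⟨2 | 1⟩
  P={3,6}:  v_{3} + v_{6} = v_{5}  →  sig = ⟨2 | 1⟩
  P={3,8}:  v_{3} + v_{8} = v_{2}  →  sig = ⟨2 | 1⟩
  P={6,8}:  v_{6} + v_{8} = v_{7}  →  sig = ⟨2 | 1⟩
  P={1,8}:  v_{1} + v_{8} = v_{2} + v_{4}  →  sig = ⟨2 | 1 1⟩
  P={3,7}:  v_{3} + v_{7} = v_{2} + v_{6}  →  sig = ⟨2 | 1 1⟩
  P={4,5}:  v_{4} + v_{5} = v_{1} + v_{6}  →  sig = ⟨2 | 1 1⟩
  P={5,8}:  v_{5} + v_{8} = v_{2} + v_{6}  →  sig = ⟨2 | 1 1⟩
  P={5,7}:  v_{5} + v_{7} = v_{2} + 2·v_{6}  →  sig = ⟨2 | 1 2⟩
  P={2,4,6}:  v_{2} + v_{4} + v_{6} = 0  →  sig = ⟨3 | 0⟩
  P={1,2,6}:  v_{1} + v_{2} + v_{6} = v_{3}  →  sig = ⟨3 | 1⟩
  P={2,4,7}:  v_{2} + v_{4} + v_{7} = v_{8}  →  sig = ⟨3 | 1⟩
  P={1,2,5}:  v_{1} + v_{2} + v_{5} = 2·v_{3}  →  sig = ⟨3 | 2⟩

Signatures (|P|; sorted positive RHS coefficients), sorted:
    ⟨2 | 0⟩
    ⟨2 | 1⟩
    ⟨2 | 1⟩
    ⟨2 | 1⟩
    ⟨2 | 1⟩
    ⟨2 | 1 1⟩
    ⟨2 | 1 1⟩
    ⟨2 | 1 1⟩
    ⟨2 | 1 1⟩
    ⟨2 | 1 2⟩
    ⟨3 | 0⟩
    ⟨3 | 1⟩
    ⟨3 | 1⟩
    ⟨3 | 2⟩


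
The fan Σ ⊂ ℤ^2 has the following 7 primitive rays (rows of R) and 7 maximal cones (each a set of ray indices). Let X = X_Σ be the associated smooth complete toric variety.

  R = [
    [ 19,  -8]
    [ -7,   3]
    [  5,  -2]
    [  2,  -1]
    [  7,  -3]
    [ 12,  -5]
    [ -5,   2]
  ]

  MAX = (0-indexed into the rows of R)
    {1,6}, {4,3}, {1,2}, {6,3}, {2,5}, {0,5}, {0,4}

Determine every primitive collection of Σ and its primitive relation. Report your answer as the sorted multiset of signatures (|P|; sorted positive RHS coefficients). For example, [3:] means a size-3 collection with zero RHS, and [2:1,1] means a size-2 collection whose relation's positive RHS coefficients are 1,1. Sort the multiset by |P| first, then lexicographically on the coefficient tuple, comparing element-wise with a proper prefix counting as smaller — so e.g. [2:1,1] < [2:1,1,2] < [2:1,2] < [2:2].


Primitive collections (14):

  {1,4}:  v_{1} + v_{4} = 0  ⇒ sig = [2:]
  {2,6}:  v_{2} + v_{6} = 0  ⇒ sig = [2:]
  {0,1}:  v_{0} + v_{1} = v_{5}  ⇒ sig = [2:1]
  {1,3}:  v_{1} + v_{3} = v_{6}  ⇒ sig = [2:1]
  {1,5}:  v_{1} + v_{5} = v_{2}  ⇒ sig = [2:1]
  {2,3}:  v_{2} + v_{3} = v_{4}  ⇒ sig = [2:1]
  {2,4}:  v_{2} + v_{4} = v_{5}  ⇒ sig = [2:1]
  {4,5}:  v_{4} + v_{5} = v_{0}  ⇒ sig = [2:1]
  {4,6}:  v_{4} + v_{6} = v_{3}  ⇒ sig = [2:1]
  {5,6}:  v_{5} + v_{6} = v_{4}  ⇒ sig = [2:1]
  {0,2}:  v_{0} + v_{2} = 2·v_{5}  ⇒ sig = [2:2]
  {0,6}:  v_{0} + v_{6} = 2·v_{4}  ⇒ sig = [2:2]
  {3,5}:  v_{3} + v_{5} = 2·v_{4}  ⇒ sig = [2:2]
  {0,3}:  v_{0} + v_{3} = 3·v_{4}  ⇒ sig = [2:3]

so the primitive-relation signature multiset is
    [2:]
    [2:]
    [2:1]
    [2:1]
    [2:1]
    [2:1]
    [2:1]
    [2:1]
    [2:1]
    [2:1]
    [2:2]
    [2:2]
    [2:2]
    [2:3]


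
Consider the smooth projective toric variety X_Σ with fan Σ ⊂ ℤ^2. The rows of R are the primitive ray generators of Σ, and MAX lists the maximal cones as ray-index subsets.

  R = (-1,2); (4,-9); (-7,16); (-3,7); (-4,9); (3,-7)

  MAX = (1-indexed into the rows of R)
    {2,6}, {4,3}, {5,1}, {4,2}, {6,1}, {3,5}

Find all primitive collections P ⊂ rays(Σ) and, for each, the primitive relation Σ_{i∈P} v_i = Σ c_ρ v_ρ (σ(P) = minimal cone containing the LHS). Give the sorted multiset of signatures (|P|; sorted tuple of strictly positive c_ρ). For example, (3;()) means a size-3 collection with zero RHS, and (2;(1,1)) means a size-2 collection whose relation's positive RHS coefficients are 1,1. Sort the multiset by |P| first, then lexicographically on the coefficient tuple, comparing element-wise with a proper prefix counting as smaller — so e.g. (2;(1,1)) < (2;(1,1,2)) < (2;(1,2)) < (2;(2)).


Minimal non-faces — 9 found among 6 rays, 6 max cones:

  P = {2,5}:  v_{2} + v_{5} = 0 — sig = (2;())
  P = {4,6}:  v_{4} + v_{6} = 0 — sig = (2;())
  P = {1,2}:  v_{1} + v_{2} = v_{6} — sig = (2;(1))
  P = {1,4}:  v_{1} + v_{4} = v_{5} — sig = (2;(1))
  P = {2,3}:  v_{2} + v_{3} = v_{4} — sig = (2;(1))
  P = {3,6}:  v_{3} + v_{6} = v_{5} — sig = (2;(1))
  P = {4,5}:  v_{4} + v_{5} = v_{3} — sig = (2;(1))
  P = {5,6}:  v_{5} + v_{6} = v_{1} — sig = (2;(1))
  P = {1,3}:  v_{1} + v_{3} = 2·v_{5} — sig = (2;(2))

Sorted signature multiset PRS(X):
{ (2;()) ×2,  (2;(1)) ×6,  (2;(2)) }


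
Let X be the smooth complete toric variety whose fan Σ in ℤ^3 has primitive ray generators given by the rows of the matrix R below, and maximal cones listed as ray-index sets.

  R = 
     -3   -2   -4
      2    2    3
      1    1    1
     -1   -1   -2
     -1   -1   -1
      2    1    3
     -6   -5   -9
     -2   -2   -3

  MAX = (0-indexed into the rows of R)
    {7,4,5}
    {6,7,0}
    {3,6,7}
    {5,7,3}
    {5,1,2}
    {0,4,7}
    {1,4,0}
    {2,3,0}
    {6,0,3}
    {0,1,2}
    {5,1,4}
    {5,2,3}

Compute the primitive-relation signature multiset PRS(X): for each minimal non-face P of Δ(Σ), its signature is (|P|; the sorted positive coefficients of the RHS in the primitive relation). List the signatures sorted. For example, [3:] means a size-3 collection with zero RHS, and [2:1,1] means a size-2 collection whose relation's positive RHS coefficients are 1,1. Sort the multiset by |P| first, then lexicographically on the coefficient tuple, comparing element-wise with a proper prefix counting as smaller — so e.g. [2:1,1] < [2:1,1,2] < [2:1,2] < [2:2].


11 minimal non-faces of Δ(Σ) (on 8 rays):

  P = {1,7}:  v_{1} + v_{7} = 0 ; sig = [2:]
  P = {2,4}:  v_{2} + v_{4} = 0 ; sig = [2:]
  P = {0,5}:  v_{0} + v_{5} = v_{4} ; sig = [2:1]
  P = {1,3}:  v_{1} + v_{3} = v_{2} ; sig = [2:1]
  P = {2,7}:  v_{2} + v_{7} = v_{3} ; sig = [2:1]
  P = {3,4}:  v_{3} + v_{4} = v_{7} ; sig = [2:1]
  P = {1,6}:  v_{1} + v_{6} = v_{0} + v_{3} ; sig = [2:1,1]
  P = {2,6}:  v_{2} + v_{6} = v_{0} + 2·v_{3} ; sig = [2:1,2]
  P = {4,6}:  v_{4} + v_{6} = v_{0} + 2·v_{7} ; sig = [2:1,2]
  P = {5,6}:  v_{5} + v_{6} = 2·v_{7} ; sig = [2:2]
  P = {0,3,7}:  v_{0} + v_{3} + v_{7} = v_{6} ; sig = [3:1]

so the primitive-relation signature multiset is
[[2:], [2:], [2:1], [2:1], [2:1], [2:1], [2:1,1], [2:1,2], [2:1,2], [2:2], [3:1]]


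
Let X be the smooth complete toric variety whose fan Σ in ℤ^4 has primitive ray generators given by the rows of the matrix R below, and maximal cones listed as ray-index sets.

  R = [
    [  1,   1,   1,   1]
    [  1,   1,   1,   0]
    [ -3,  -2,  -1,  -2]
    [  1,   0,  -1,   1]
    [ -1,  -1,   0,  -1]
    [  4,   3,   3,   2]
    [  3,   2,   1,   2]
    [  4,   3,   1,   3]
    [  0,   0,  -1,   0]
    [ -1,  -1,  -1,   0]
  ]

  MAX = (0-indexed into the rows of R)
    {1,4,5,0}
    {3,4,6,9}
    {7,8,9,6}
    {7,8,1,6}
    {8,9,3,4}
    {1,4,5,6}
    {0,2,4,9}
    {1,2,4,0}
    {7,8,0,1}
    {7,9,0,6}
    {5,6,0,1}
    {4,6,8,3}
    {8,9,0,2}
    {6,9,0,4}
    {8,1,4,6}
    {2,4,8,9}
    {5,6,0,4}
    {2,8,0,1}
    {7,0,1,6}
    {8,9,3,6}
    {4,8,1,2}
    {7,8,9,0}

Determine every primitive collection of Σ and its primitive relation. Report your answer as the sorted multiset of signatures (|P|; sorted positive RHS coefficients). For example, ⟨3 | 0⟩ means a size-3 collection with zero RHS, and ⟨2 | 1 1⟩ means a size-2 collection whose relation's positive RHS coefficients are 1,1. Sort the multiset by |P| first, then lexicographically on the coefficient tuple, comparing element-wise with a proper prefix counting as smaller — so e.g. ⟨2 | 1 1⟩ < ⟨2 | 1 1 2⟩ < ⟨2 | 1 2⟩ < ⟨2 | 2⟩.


The 17 primitive collections of Σ (r=10, n=4):

  P={1,9}:  v_{1} + v_{9} = 0  ⇒ sig = ⟨2 | 0⟩
  P={2,6}:  v_{2} + v_{6} = 0  ⇒ sig = ⟨2 | 0⟩
  P={4,7}:  v_{4} + v_{7} = v_{6}  ⇒ sig = ⟨2 | 1⟩
  P={0,3}:  v_{0} + v_{3} = v_{6} + v_{9}  ⇒ sig = ⟨2 | 1 1⟩
  P={2,7}:  v_{2} + v_{7} = v_{0} + v_{8}  ⇒ sig = ⟨2 | 1 1⟩
  P={5,8}:  v_{5} + v_{8} = v_{1} + v_{6}  ⇒ sig = ⟨2 | 1 1⟩
  P={1,3}:  v_{1} + v_{3} = v_{4} + v_{6} + v_{8}  ⇒ sig = ⟨2 | 1 1 1⟩
  P={2,3}:  v_{2} + v_{3} = v_{4} + v_{8} + v_{9}  ⇒ sig = ⟨2 | 1 1 1⟩
  P={2,5}:  v_{2} + v_{5} = v_{0} + v_{1} + v_{4}  ⇒ sig = ⟨2 | 1 1 1⟩
  P={5,9}:  v_{5} + v_{9} = v_{0} + v_{4} + v_{6}  ⇒ sig = ⟨2 | 1 1 1⟩
  P={3,7}:  v_{3} + v_{7} = 2·v_{6} + v_{8} + v_{9}  ⇒ sig = ⟨2 | 1 1 2⟩
  P={5,7}:  v_{5} + v_{7} = v_{0} + v_{1} + 2·v_{6}  ⇒ sig = ⟨2 | 1 1 2⟩
  P={3,5}:  v_{3} + v_{5} = v_{4} + 2·v_{6}  ⇒ sig = ⟨2 | 1 2⟩
  P={0,4,8}:  v_{0} + v_{4} + v_{8} = 0  ⇒ sig = ⟨3 | 0⟩
  P={0,6,8}:  v_{0} + v_{6} + v_{8} = v_{7}  ⇒ sig = ⟨3 | 1⟩
  P={0,1,4,6}:  v_{0} + v_{1} + v_{4} + v_{6} = v_{5}  ⇒ sig = ⟨4 | 1⟩
  P={4,6,8,9}:  v_{4} + v_{6} + v_{8} + v_{9} = v_{3}  ⇒ sig = ⟨4 | 1⟩

so the primitive-relation signature multiset is
    ⟨2 | 0⟩
    ⟨2 | 0⟩
    ⟨2 | 1⟩
    ⟨2 | 1 1⟩
    ⟨2 | 1 1⟩
    ⟨2 | 1 1⟩
    ⟨2 | 1 1 1⟩
    ⟨2 | 1 1 1⟩
    ⟨2 | 1 1 1⟩
    ⟨2 | 1 1 1⟩
    ⟨2 | 1 1 2⟩
    ⟨2 | 1 1 2⟩
    ⟨2 | 1 2⟩
    ⟨3 | 0⟩
    ⟨3 | 1⟩
    ⟨4 | 1⟩
    ⟨4 | 1⟩


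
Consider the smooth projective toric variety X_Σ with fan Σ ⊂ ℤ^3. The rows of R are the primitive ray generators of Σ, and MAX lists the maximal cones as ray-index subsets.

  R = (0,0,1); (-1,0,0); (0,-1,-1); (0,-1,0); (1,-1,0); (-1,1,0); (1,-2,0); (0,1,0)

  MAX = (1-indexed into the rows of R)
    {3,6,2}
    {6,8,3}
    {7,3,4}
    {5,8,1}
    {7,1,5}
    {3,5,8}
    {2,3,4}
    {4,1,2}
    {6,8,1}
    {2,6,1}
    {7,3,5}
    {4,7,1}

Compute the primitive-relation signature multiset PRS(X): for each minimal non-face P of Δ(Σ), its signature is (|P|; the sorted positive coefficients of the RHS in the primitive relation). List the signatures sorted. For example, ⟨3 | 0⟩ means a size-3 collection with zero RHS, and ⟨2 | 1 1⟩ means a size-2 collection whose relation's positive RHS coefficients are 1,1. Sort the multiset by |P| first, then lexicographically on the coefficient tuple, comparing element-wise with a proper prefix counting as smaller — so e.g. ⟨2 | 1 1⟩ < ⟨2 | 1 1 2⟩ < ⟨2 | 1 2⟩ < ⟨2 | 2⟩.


10 minimal non-faces of Δ(Σ) (on 8 rays):

  P = {4,8}:  v_{4} + v_{8} = 0  ⟹  sig = ⟨2 | 0⟩
  P = {5,6}:  v_{5} + v_{6} = 0  ⟹  sig = ⟨2 | 0⟩
  P = {1,3}:  v_{1} + v_{3} = v_{4}  ⟹  sig = ⟨2 | 1⟩
  P = {2,5}:  v_{2} + v_{5} = v_{4}  ⟹  sig = ⟨2 | 1⟩
  P = {2,8}:  v_{2} + v_{8} = v_{6}  ⟹  sig = ⟨2 | 1⟩
  P = {4,5}:  v_{4} + v_{5} = v_{7}  ⟹  sig = ⟨2 | 1⟩
  P = {4,6}:  v_{4} + v_{6} = v_{2}  ⟹  sig = ⟨2 | 1⟩
  P = {6,7}:  v_{6} + v_{7} = v_{4}  ⟹  sig = ⟨2 | 1⟩
  P = {7,8}:  v_{7} + v_{8} = v_{5}  ⟹  sig = ⟨2 | 1⟩
  P = {2,7}:  v_{2} + v_{7} = 2·v_{4}  ⟹  sig = ⟨2 | 2⟩

Sorted signature multiset PRS(X):
[⟨2 | 0⟩, ⟨2 | 0⟩, ⟨2 | 1⟩, ⟨2 | 1⟩, ⟨2 | 1⟩, ⟨2 | 1⟩, ⟨2 | 1⟩, ⟨2 | 1⟩, ⟨2 | 1⟩, ⟨2 | 2⟩]


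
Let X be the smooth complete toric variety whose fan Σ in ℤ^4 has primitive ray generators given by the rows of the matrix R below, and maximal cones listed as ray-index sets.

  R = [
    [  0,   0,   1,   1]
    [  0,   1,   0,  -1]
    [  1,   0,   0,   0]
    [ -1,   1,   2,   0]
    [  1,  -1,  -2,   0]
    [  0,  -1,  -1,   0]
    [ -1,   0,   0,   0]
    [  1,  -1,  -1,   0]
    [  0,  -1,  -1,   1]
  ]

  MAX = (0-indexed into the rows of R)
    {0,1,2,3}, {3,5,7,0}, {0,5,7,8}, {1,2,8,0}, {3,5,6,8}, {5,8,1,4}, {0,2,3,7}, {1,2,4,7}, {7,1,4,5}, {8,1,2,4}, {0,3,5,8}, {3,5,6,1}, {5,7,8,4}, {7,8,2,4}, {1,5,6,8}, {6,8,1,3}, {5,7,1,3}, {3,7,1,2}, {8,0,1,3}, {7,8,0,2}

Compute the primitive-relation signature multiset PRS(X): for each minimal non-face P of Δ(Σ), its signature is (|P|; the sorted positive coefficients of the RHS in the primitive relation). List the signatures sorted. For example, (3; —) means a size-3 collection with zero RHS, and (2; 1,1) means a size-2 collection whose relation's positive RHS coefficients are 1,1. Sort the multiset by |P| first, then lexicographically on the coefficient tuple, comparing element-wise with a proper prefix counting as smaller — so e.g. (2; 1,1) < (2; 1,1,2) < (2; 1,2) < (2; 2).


Primitive collections (13):

  P={2,6}:  v_{2} + v_{6} = 0  ⇒ sig = (2; —)
  P={3,4}:  v_{3} + v_{4} = 0  ⇒ sig = (2; —)
  P={2,5}:  v_{2} + v_{5} = v_{7}  ⇒ sig = (2; 1)
  P={6,7}:  v_{6} + v_{7} = v_{5}  ⇒ sig = (2; 1)
  P={0,4}:  v_{0} + v_{4} = v_{2} + v_{8}  ⇒ sig = (2; 1,1)
  P={0,6}:  v_{0} + v_{6} = v_{3} + v_{8}  ⇒ sig = (2; 1,1)
  P={4,6}:  v_{4} + v_{6} = v_{1} + v_{5} + v_{8}  ⇒ sig = (2; 1,1,1)
  P={0,1,5}:  v_{0} + v_{1} + v_{5} = 0  ⇒ sig = (3; —)
  P={0,1,7}:  v_{0} + v_{1} + v_{7} = v_{2}  ⇒ sig = (3; 1)
  P={1,7,8}:  v_{1} + v_{7} + v_{8} = v_{4}  ⇒ sig = (3; 1)
  P={2,3,8}:  v_{2} + v_{3} + v_{8} = v_{0}  ⇒ sig = (3; 1)
  P={3,7,8}:  v_{3} + v_{7} + v_{8} = v_{0} + v_{5}  ⇒ sig = (3; 1,1)
  P={1,3,5,8}:  v_{1} + v_{3} + v_{5} + v_{8} = v_{6}  ⇒ sig = (4; 1)

Sorted signature multiset PRS(X):
    |P|=2: 7 collections, coeffs (), (), (1), (1), (1,1), (1,1), (1,1,1)
    |P|=3: 5 collections, coeffs (), (1), (1), (1), (1,1)
    |P|=4: 1 collection, coeffs (1)
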